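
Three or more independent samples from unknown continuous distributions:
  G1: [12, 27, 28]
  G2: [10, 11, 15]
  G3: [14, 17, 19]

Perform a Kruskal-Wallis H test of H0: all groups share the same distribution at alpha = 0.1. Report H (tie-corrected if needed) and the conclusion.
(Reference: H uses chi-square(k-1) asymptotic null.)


Step 1: Combine all N = 9 observations and assign midranks.
sorted (value, group, rank): (10,G2,1), (11,G2,2), (12,G1,3), (14,G3,4), (15,G2,5), (17,G3,6), (19,G3,7), (27,G1,8), (28,G1,9)
Step 2: Sum ranks within each group.
R_1 = 20 (n_1 = 3)
R_2 = 8 (n_2 = 3)
R_3 = 17 (n_3 = 3)
Step 3: H = 12/(N(N+1)) * sum(R_i^2/n_i) - 3(N+1)
     = 12/(9*10) * (20^2/3 + 8^2/3 + 17^2/3) - 3*10
     = 0.133333 * 251 - 30
     = 3.466667.
Step 4: No ties, so H is used without correction.
Step 5: Under H0, H ~ chi^2(2); p-value = 0.176694.
Step 6: alpha = 0.1. fail to reject H0.

H = 3.4667, df = 2, p = 0.176694, fail to reject H0.


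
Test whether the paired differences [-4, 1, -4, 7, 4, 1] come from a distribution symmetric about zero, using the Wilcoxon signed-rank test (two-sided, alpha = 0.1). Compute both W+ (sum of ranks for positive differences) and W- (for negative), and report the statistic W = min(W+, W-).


Step 1: Drop any zero differences (none here) and take |d_i|.
|d| = [4, 1, 4, 7, 4, 1]
Step 2: Midrank |d_i| (ties get averaged ranks).
ranks: |4|->4, |1|->1.5, |4|->4, |7|->6, |4|->4, |1|->1.5
Step 3: Attach original signs; sum ranks with positive sign and with negative sign.
W+ = 1.5 + 6 + 4 + 1.5 = 13
W- = 4 + 4 = 8
(Check: W+ + W- = 21 should equal n(n+1)/2 = 21.)
Step 4: Test statistic W = min(W+, W-) = 8.
Step 5: Ties in |d|, so use the tie-corrected normal approximation.
        E[W] = n(n+1)/4 = 6*7/4 = 10.5.
        Tie groups: |d|=1 (t=2), |d|=4 (t=3); sum(t^3 - t) = 30.
        Var[W] = n(n+1)(2n+1)/24 - sum(t^3-t)/48 = 546/24 - 30/48 = 22.125.
        z = (W - E[W]) / sqrt(Var[W]) = (8 - 10.5) / 4.7037 = -0.5315.
        Two-sided p = 2*Phi(z) = 0.595076.
Step 6: alpha = 0.1. fail to reject H0.

W+ = 13, W- = 8, W = min = 8, p = 0.595076, fail to reject H0.


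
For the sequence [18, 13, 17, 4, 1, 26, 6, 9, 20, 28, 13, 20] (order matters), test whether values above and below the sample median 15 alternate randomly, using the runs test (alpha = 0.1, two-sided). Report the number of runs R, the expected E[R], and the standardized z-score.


Step 1: Compute median = 15; label A = above, B = below.
Labels in order: ABABBABBAABA  (n_A = 6, n_B = 6)
Step 2: Count runs R = 9.
Step 3: Under H0 (random ordering), E[R] = 2*n_A*n_B/(n_A+n_B) + 1 = 2*6*6/12 + 1 = 7.0000.
        Var[R] = 2*n_A*n_B*(2*n_A*n_B - n_A - n_B) / ((n_A+n_B)^2 * (n_A+n_B-1)) = 4320/1584 = 2.7273.
        SD[R] = 1.6514.
Step 4: Continuity-corrected z = (R - 0.5 - E[R]) / SD[R] = (9 - 0.5 - 7.0000) / 1.6514 = 0.9083.
Step 5: Two-sided p-value via normal approximation = 2*(1 - Phi(|z|)) = 0.363722.
Step 6: alpha = 0.1. fail to reject H0.

R = 9, z = 0.9083, p = 0.363722, fail to reject H0.


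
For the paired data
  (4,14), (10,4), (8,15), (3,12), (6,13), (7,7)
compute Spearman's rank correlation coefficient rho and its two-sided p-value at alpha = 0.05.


Step 1: Rank x and y separately (midranks; no ties here).
rank(x): 4->2, 10->6, 8->5, 3->1, 6->3, 7->4
rank(y): 14->5, 4->1, 15->6, 12->3, 13->4, 7->2
Step 2: d_i = R_x(i) - R_y(i); compute d_i^2.
  (2-5)^2=9, (6-1)^2=25, (5-6)^2=1, (1-3)^2=4, (3-4)^2=1, (4-2)^2=4
sum(d^2) = 44.
Step 3: rho = 1 - 6*44 / (6*(6^2 - 1)) = 1 - 264/210 = -0.257143.
Step 4: Under H0, t = rho * sqrt((n-2)/(1-rho^2)) = -0.5322 ~ t(4).
Step 5: Two-sided p-value from the t-distribution with 4 df = 0.622787.
Step 6: alpha = 0.05. fail to reject H0.

rho = -0.2571, p = 0.622787, fail to reject H0 at alpha = 0.05.


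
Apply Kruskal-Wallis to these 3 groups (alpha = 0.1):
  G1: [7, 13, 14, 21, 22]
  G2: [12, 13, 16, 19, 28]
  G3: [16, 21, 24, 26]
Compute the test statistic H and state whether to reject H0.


Step 1: Combine all N = 14 observations and assign midranks.
sorted (value, group, rank): (7,G1,1), (12,G2,2), (13,G1,3.5), (13,G2,3.5), (14,G1,5), (16,G2,6.5), (16,G3,6.5), (19,G2,8), (21,G1,9.5), (21,G3,9.5), (22,G1,11), (24,G3,12), (26,G3,13), (28,G2,14)
Step 2: Sum ranks within each group.
R_1 = 30 (n_1 = 5)
R_2 = 34 (n_2 = 5)
R_3 = 41 (n_3 = 4)
Step 3: H = 12/(N(N+1)) * sum(R_i^2/n_i) - 3(N+1)
     = 12/(14*15) * (30^2/5 + 34^2/5 + 41^2/4) - 3*15
     = 0.057143 * 831.45 - 45
     = 2.511429.
Step 4: Ties present; correction factor C = 1 - 18/(14^3 - 14) = 0.993407. Corrected H = 2.511429 / 0.993407 = 2.528097.
Step 5: Under H0, H ~ chi^2(2); p-value = 0.282508.
Step 6: alpha = 0.1. fail to reject H0.

H = 2.5281, df = 2, p = 0.282508, fail to reject H0.


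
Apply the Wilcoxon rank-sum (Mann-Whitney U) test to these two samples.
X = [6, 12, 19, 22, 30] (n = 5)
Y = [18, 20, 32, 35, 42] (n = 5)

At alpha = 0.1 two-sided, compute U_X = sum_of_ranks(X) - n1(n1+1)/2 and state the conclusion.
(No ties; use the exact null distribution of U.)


Step 1: Combine and sort all 10 observations; assign midranks.
sorted (value, group): (6,X), (12,X), (18,Y), (19,X), (20,Y), (22,X), (30,X), (32,Y), (35,Y), (42,Y)
ranks: 6->1, 12->2, 18->3, 19->4, 20->5, 22->6, 30->7, 32->8, 35->9, 42->10
Step 2: Rank sum for X: R1 = 1 + 2 + 4 + 6 + 7 = 20.
Step 3: U_X = R1 - n1(n1+1)/2 = 20 - 5*6/2 = 20 - 15 = 5.
       U_Y = n1*n2 - U_X = 25 - 5 = 20.
Step 4: No ties, so the exact null distribution of U (based on enumerating the C(10,5) = 252 equally likely rank assignments) gives the two-sided p-value.
Step 5: p-value = 0.150794; compare to alpha = 0.1. fail to reject H0.

U_X = 5, p = 0.150794, fail to reject H0 at alpha = 0.1.


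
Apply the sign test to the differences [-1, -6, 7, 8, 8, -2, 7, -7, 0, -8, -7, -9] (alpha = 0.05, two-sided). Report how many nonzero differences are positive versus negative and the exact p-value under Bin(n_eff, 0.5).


Step 1: Discard zero differences. Original n = 12; n_eff = number of nonzero differences = 11.
Nonzero differences (with sign): -1, -6, +7, +8, +8, -2, +7, -7, -8, -7, -9
Step 2: Count signs: positive = 4, negative = 7.
Step 3: Under H0: P(positive) = 0.5, so the number of positives S ~ Bin(11, 0.5).
Step 4: Two-sided exact p-value = sum of Bin(11,0.5) probabilities at or below the observed probability = 0.548828.
Step 5: alpha = 0.05. fail to reject H0.

n_eff = 11, pos = 4, neg = 7, p = 0.548828, fail to reject H0.


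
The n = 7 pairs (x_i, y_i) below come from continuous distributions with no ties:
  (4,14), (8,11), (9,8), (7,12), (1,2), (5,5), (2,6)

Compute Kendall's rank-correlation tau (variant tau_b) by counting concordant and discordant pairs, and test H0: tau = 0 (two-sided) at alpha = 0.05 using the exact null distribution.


Step 1: Enumerate the 21 unordered pairs (i,j) with i<j and classify each by sign(x_j-x_i) * sign(y_j-y_i).
  (1,2):dx=+4,dy=-3->D; (1,3):dx=+5,dy=-6->D; (1,4):dx=+3,dy=-2->D; (1,5):dx=-3,dy=-12->C
  (1,6):dx=+1,dy=-9->D; (1,7):dx=-2,dy=-8->C; (2,3):dx=+1,dy=-3->D; (2,4):dx=-1,dy=+1->D
  (2,5):dx=-7,dy=-9->C; (2,6):dx=-3,dy=-6->C; (2,7):dx=-6,dy=-5->C; (3,4):dx=-2,dy=+4->D
  (3,5):dx=-8,dy=-6->C; (3,6):dx=-4,dy=-3->C; (3,7):dx=-7,dy=-2->C; (4,5):dx=-6,dy=-10->C
  (4,6):dx=-2,dy=-7->C; (4,7):dx=-5,dy=-6->C; (5,6):dx=+4,dy=+3->C; (5,7):dx=+1,dy=+4->C
  (6,7):dx=-3,dy=+1->D
Step 2: C = 13, D = 8, total pairs = 21.
Step 3: tau = (C - D)/(n(n-1)/2) = (13 - 8)/21 = 0.238095.
Step 4: Exact two-sided p-value (enumerate n! = 5040 permutations of y under H0): p = 0.561905.
Step 5: alpha = 0.05. fail to reject H0.

tau_b = 0.2381 (C=13, D=8), p = 0.561905, fail to reject H0.


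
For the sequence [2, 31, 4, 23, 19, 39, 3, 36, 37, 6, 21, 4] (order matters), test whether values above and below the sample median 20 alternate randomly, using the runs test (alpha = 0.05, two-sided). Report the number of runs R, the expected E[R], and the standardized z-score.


Step 1: Compute median = 20; label A = above, B = below.
Labels in order: BABABABAABAB  (n_A = 6, n_B = 6)
Step 2: Count runs R = 11.
Step 3: Under H0 (random ordering), E[R] = 2*n_A*n_B/(n_A+n_B) + 1 = 2*6*6/12 + 1 = 7.0000.
        Var[R] = 2*n_A*n_B*(2*n_A*n_B - n_A - n_B) / ((n_A+n_B)^2 * (n_A+n_B-1)) = 4320/1584 = 2.7273.
        SD[R] = 1.6514.
Step 4: Continuity-corrected z = (R - 0.5 - E[R]) / SD[R] = (11 - 0.5 - 7.0000) / 1.6514 = 2.1194.
Step 5: Two-sided p-value via normal approximation = 2*(1 - Phi(|z|)) = 0.034060.
Step 6: alpha = 0.05. reject H0.

R = 11, z = 2.1194, p = 0.034060, reject H0.


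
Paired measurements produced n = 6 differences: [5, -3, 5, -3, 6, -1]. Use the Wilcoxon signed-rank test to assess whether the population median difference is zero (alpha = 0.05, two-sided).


Step 1: Drop any zero differences (none here) and take |d_i|.
|d| = [5, 3, 5, 3, 6, 1]
Step 2: Midrank |d_i| (ties get averaged ranks).
ranks: |5|->4.5, |3|->2.5, |5|->4.5, |3|->2.5, |6|->6, |1|->1
Step 3: Attach original signs; sum ranks with positive sign and with negative sign.
W+ = 4.5 + 4.5 + 6 = 15
W- = 2.5 + 2.5 + 1 = 6
(Check: W+ + W- = 21 should equal n(n+1)/2 = 21.)
Step 4: Test statistic W = min(W+, W-) = 6.
Step 5: Ties in |d|, so use the tie-corrected normal approximation.
        E[W] = n(n+1)/4 = 6*7/4 = 10.5.
        Tie groups: |d|=3 (t=2), |d|=5 (t=2); sum(t^3 - t) = 12.
        Var[W] = n(n+1)(2n+1)/24 - sum(t^3-t)/48 = 546/24 - 12/48 = 22.5.
        z = (W - E[W]) / sqrt(Var[W]) = (6 - 10.5) / 4.7434 = -0.9487.
        Two-sided p = 2*Phi(z) = 0.342782.
Step 6: alpha = 0.05. fail to reject H0.

W+ = 15, W- = 6, W = min = 6, p = 0.342782, fail to reject H0.


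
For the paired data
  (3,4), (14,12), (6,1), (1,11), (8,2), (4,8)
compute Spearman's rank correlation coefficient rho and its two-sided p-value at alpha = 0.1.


Step 1: Rank x and y separately (midranks; no ties here).
rank(x): 3->2, 14->6, 6->4, 1->1, 8->5, 4->3
rank(y): 4->3, 12->6, 1->1, 11->5, 2->2, 8->4
Step 2: d_i = R_x(i) - R_y(i); compute d_i^2.
  (2-3)^2=1, (6-6)^2=0, (4-1)^2=9, (1-5)^2=16, (5-2)^2=9, (3-4)^2=1
sum(d^2) = 36.
Step 3: rho = 1 - 6*36 / (6*(6^2 - 1)) = 1 - 216/210 = -0.028571.
Step 4: Under H0, t = rho * sqrt((n-2)/(1-rho^2)) = -0.0572 ~ t(4).
Step 5: Two-sided p-value from the t-distribution with 4 df = 0.957155.
Step 6: alpha = 0.1. fail to reject H0.

rho = -0.0286, p = 0.957155, fail to reject H0 at alpha = 0.1.


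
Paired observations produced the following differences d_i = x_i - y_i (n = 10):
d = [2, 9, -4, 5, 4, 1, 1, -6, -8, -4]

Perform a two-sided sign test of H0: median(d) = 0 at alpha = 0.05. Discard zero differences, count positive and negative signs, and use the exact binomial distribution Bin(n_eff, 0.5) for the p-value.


Step 1: Discard zero differences. Original n = 10; n_eff = number of nonzero differences = 10.
Nonzero differences (with sign): +2, +9, -4, +5, +4, +1, +1, -6, -8, -4
Step 2: Count signs: positive = 6, negative = 4.
Step 3: Under H0: P(positive) = 0.5, so the number of positives S ~ Bin(10, 0.5).
Step 4: Two-sided exact p-value = sum of Bin(10,0.5) probabilities at or below the observed probability = 0.753906.
Step 5: alpha = 0.05. fail to reject H0.

n_eff = 10, pos = 6, neg = 4, p = 0.753906, fail to reject H0.


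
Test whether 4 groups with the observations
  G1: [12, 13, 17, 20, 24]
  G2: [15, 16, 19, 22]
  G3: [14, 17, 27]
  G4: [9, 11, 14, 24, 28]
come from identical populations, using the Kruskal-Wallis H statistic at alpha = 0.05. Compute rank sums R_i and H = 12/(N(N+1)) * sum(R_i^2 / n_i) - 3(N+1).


Step 1: Combine all N = 17 observations and assign midranks.
sorted (value, group, rank): (9,G4,1), (11,G4,2), (12,G1,3), (13,G1,4), (14,G3,5.5), (14,G4,5.5), (15,G2,7), (16,G2,8), (17,G1,9.5), (17,G3,9.5), (19,G2,11), (20,G1,12), (22,G2,13), (24,G1,14.5), (24,G4,14.5), (27,G3,16), (28,G4,17)
Step 2: Sum ranks within each group.
R_1 = 43 (n_1 = 5)
R_2 = 39 (n_2 = 4)
R_3 = 31 (n_3 = 3)
R_4 = 40 (n_4 = 5)
Step 3: H = 12/(N(N+1)) * sum(R_i^2/n_i) - 3(N+1)
     = 12/(17*18) * (43^2/5 + 39^2/4 + 31^2/3 + 40^2/5) - 3*18
     = 0.039216 * 1390.38 - 54
     = 0.524837.
Step 4: Ties present; correction factor C = 1 - 18/(17^3 - 17) = 0.996324. Corrected H = 0.524837 / 0.996324 = 0.526773.
Step 5: Under H0, H ~ chi^2(3); p-value = 0.912971.
Step 6: alpha = 0.05. fail to reject H0.

H = 0.5268, df = 3, p = 0.912971, fail to reject H0.


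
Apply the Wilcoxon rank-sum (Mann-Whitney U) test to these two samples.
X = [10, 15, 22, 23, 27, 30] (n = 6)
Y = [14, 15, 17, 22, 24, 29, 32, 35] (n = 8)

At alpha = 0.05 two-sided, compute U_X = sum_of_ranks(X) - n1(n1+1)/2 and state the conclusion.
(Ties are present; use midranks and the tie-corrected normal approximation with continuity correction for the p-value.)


Step 1: Combine and sort all 14 observations; assign midranks.
sorted (value, group): (10,X), (14,Y), (15,X), (15,Y), (17,Y), (22,X), (22,Y), (23,X), (24,Y), (27,X), (29,Y), (30,X), (32,Y), (35,Y)
ranks: 10->1, 14->2, 15->3.5, 15->3.5, 17->5, 22->6.5, 22->6.5, 23->8, 24->9, 27->10, 29->11, 30->12, 32->13, 35->14
Step 2: Rank sum for X: R1 = 1 + 3.5 + 6.5 + 8 + 10 + 12 = 41.
Step 3: U_X = R1 - n1(n1+1)/2 = 41 - 6*7/2 = 41 - 21 = 20.
       U_Y = n1*n2 - U_X = 48 - 20 = 28.
Step 4: Ties are present, so use the tie-corrected normal approximation (with continuity correction) for the p-value.
Step 5: p-value = 0.650661; compare to alpha = 0.05. fail to reject H0.

U_X = 20, p = 0.650661, fail to reject H0 at alpha = 0.05.


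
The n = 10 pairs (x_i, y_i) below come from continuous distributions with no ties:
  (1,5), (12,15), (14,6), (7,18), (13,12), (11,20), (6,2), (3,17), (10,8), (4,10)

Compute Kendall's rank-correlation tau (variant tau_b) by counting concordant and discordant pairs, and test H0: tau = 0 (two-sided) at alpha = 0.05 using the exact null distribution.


Step 1: Enumerate the 45 unordered pairs (i,j) with i<j and classify each by sign(x_j-x_i) * sign(y_j-y_i).
  (1,2):dx=+11,dy=+10->C; (1,3):dx=+13,dy=+1->C; (1,4):dx=+6,dy=+13->C; (1,5):dx=+12,dy=+7->C
  (1,6):dx=+10,dy=+15->C; (1,7):dx=+5,dy=-3->D; (1,8):dx=+2,dy=+12->C; (1,9):dx=+9,dy=+3->C
  (1,10):dx=+3,dy=+5->C; (2,3):dx=+2,dy=-9->D; (2,4):dx=-5,dy=+3->D; (2,5):dx=+1,dy=-3->D
  (2,6):dx=-1,dy=+5->D; (2,7):dx=-6,dy=-13->C; (2,8):dx=-9,dy=+2->D; (2,9):dx=-2,dy=-7->C
  (2,10):dx=-8,dy=-5->C; (3,4):dx=-7,dy=+12->D; (3,5):dx=-1,dy=+6->D; (3,6):dx=-3,dy=+14->D
  (3,7):dx=-8,dy=-4->C; (3,8):dx=-11,dy=+11->D; (3,9):dx=-4,dy=+2->D; (3,10):dx=-10,dy=+4->D
  (4,5):dx=+6,dy=-6->D; (4,6):dx=+4,dy=+2->C; (4,7):dx=-1,dy=-16->C; (4,8):dx=-4,dy=-1->C
  (4,9):dx=+3,dy=-10->D; (4,10):dx=-3,dy=-8->C; (5,6):dx=-2,dy=+8->D; (5,7):dx=-7,dy=-10->C
  (5,8):dx=-10,dy=+5->D; (5,9):dx=-3,dy=-4->C; (5,10):dx=-9,dy=-2->C; (6,7):dx=-5,dy=-18->C
  (6,8):dx=-8,dy=-3->C; (6,9):dx=-1,dy=-12->C; (6,10):dx=-7,dy=-10->C; (7,8):dx=-3,dy=+15->D
  (7,9):dx=+4,dy=+6->C; (7,10):dx=-2,dy=+8->D; (8,9):dx=+7,dy=-9->D; (8,10):dx=+1,dy=-7->D
  (9,10):dx=-6,dy=+2->D
Step 2: C = 24, D = 21, total pairs = 45.
Step 3: tau = (C - D)/(n(n-1)/2) = (24 - 21)/45 = 0.066667.
Step 4: Exact two-sided p-value (enumerate n! = 3628800 permutations of y under H0): p = 0.861801.
Step 5: alpha = 0.05. fail to reject H0.

tau_b = 0.0667 (C=24, D=21), p = 0.861801, fail to reject H0.


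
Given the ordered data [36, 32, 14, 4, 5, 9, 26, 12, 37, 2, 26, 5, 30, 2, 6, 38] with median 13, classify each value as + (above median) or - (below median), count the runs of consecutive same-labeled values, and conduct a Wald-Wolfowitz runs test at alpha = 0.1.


Step 1: Compute median = 13; label A = above, B = below.
Labels in order: AAABBBABABABABBA  (n_A = 8, n_B = 8)
Step 2: Count runs R = 11.
Step 3: Under H0 (random ordering), E[R] = 2*n_A*n_B/(n_A+n_B) + 1 = 2*8*8/16 + 1 = 9.0000.
        Var[R] = 2*n_A*n_B*(2*n_A*n_B - n_A - n_B) / ((n_A+n_B)^2 * (n_A+n_B-1)) = 14336/3840 = 3.7333.
        SD[R] = 1.9322.
Step 4: Continuity-corrected z = (R - 0.5 - E[R]) / SD[R] = (11 - 0.5 - 9.0000) / 1.9322 = 0.7763.
Step 5: Two-sided p-value via normal approximation = 2*(1 - Phi(|z|)) = 0.437558.
Step 6: alpha = 0.1. fail to reject H0.

R = 11, z = 0.7763, p = 0.437558, fail to reject H0.


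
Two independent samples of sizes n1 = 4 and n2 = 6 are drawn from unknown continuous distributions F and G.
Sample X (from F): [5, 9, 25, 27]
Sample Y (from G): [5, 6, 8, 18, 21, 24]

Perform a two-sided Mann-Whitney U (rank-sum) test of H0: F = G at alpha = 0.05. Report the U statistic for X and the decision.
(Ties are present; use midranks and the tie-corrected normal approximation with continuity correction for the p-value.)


Step 1: Combine and sort all 10 observations; assign midranks.
sorted (value, group): (5,X), (5,Y), (6,Y), (8,Y), (9,X), (18,Y), (21,Y), (24,Y), (25,X), (27,X)
ranks: 5->1.5, 5->1.5, 6->3, 8->4, 9->5, 18->6, 21->7, 24->8, 25->9, 27->10
Step 2: Rank sum for X: R1 = 1.5 + 5 + 9 + 10 = 25.5.
Step 3: U_X = R1 - n1(n1+1)/2 = 25.5 - 4*5/2 = 25.5 - 10 = 15.5.
       U_Y = n1*n2 - U_X = 24 - 15.5 = 8.5.
Step 4: Ties are present, so use the tie-corrected normal approximation (with continuity correction) for the p-value.
Step 5: p-value = 0.521166; compare to alpha = 0.05. fail to reject H0.

U_X = 15.5, p = 0.521166, fail to reject H0 at alpha = 0.05.


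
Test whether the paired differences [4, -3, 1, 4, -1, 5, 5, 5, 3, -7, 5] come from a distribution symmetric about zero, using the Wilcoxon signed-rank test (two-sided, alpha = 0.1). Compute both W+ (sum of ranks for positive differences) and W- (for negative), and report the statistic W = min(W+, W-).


Step 1: Drop any zero differences (none here) and take |d_i|.
|d| = [4, 3, 1, 4, 1, 5, 5, 5, 3, 7, 5]
Step 2: Midrank |d_i| (ties get averaged ranks).
ranks: |4|->5.5, |3|->3.5, |1|->1.5, |4|->5.5, |1|->1.5, |5|->8.5, |5|->8.5, |5|->8.5, |3|->3.5, |7|->11, |5|->8.5
Step 3: Attach original signs; sum ranks with positive sign and with negative sign.
W+ = 5.5 + 1.5 + 5.5 + 8.5 + 8.5 + 8.5 + 3.5 + 8.5 = 50
W- = 3.5 + 1.5 + 11 = 16
(Check: W+ + W- = 66 should equal n(n+1)/2 = 66.)
Step 4: Test statistic W = min(W+, W-) = 16.
Step 5: Ties in |d|, so use the tie-corrected normal approximation.
        E[W] = n(n+1)/4 = 11*12/4 = 33.
        Tie groups: |d|=1 (t=2), |d|=3 (t=2), |d|=4 (t=2), |d|=5 (t=4); sum(t^3 - t) = 78.
        Var[W] = n(n+1)(2n+1)/24 - sum(t^3-t)/48 = 3036/24 - 78/48 = 124.875.
        z = (W - E[W]) / sqrt(Var[W]) = (16 - 33) / 11.1747 = -1.5213.
        Two-sided p = 2*Phi(z) = 0.128188.
Step 6: alpha = 0.1. fail to reject H0.

W+ = 50, W- = 16, W = min = 16, p = 0.128188, fail to reject H0.


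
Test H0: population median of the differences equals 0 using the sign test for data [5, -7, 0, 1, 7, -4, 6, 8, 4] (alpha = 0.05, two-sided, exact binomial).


Step 1: Discard zero differences. Original n = 9; n_eff = number of nonzero differences = 8.
Nonzero differences (with sign): +5, -7, +1, +7, -4, +6, +8, +4
Step 2: Count signs: positive = 6, negative = 2.
Step 3: Under H0: P(positive) = 0.5, so the number of positives S ~ Bin(8, 0.5).
Step 4: Two-sided exact p-value = sum of Bin(8,0.5) probabilities at or below the observed probability = 0.289062.
Step 5: alpha = 0.05. fail to reject H0.

n_eff = 8, pos = 6, neg = 2, p = 0.289062, fail to reject H0.


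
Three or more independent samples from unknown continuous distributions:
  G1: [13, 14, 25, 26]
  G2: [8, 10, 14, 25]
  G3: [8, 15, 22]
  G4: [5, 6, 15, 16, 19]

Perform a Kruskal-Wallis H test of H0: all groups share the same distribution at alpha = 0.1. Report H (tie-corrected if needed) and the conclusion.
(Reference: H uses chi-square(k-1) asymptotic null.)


Step 1: Combine all N = 16 observations and assign midranks.
sorted (value, group, rank): (5,G4,1), (6,G4,2), (8,G2,3.5), (8,G3,3.5), (10,G2,5), (13,G1,6), (14,G1,7.5), (14,G2,7.5), (15,G3,9.5), (15,G4,9.5), (16,G4,11), (19,G4,12), (22,G3,13), (25,G1,14.5), (25,G2,14.5), (26,G1,16)
Step 2: Sum ranks within each group.
R_1 = 44 (n_1 = 4)
R_2 = 30.5 (n_2 = 4)
R_3 = 26 (n_3 = 3)
R_4 = 35.5 (n_4 = 5)
Step 3: H = 12/(N(N+1)) * sum(R_i^2/n_i) - 3(N+1)
     = 12/(16*17) * (44^2/4 + 30.5^2/4 + 26^2/3 + 35.5^2/5) - 3*17
     = 0.044118 * 1193.95 - 51
     = 1.674081.
Step 4: Ties present; correction factor C = 1 - 24/(16^3 - 16) = 0.994118. Corrected H = 1.674081 / 0.994118 = 1.683987.
Step 5: Under H0, H ~ chi^2(3); p-value = 0.640500.
Step 6: alpha = 0.1. fail to reject H0.

H = 1.6840, df = 3, p = 0.640500, fail to reject H0.


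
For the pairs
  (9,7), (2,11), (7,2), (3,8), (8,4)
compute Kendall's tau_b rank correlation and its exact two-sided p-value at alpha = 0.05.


Step 1: Enumerate the 10 unordered pairs (i,j) with i<j and classify each by sign(x_j-x_i) * sign(y_j-y_i).
  (1,2):dx=-7,dy=+4->D; (1,3):dx=-2,dy=-5->C; (1,4):dx=-6,dy=+1->D; (1,5):dx=-1,dy=-3->C
  (2,3):dx=+5,dy=-9->D; (2,4):dx=+1,dy=-3->D; (2,5):dx=+6,dy=-7->D; (3,4):dx=-4,dy=+6->D
  (3,5):dx=+1,dy=+2->C; (4,5):dx=+5,dy=-4->D
Step 2: C = 3, D = 7, total pairs = 10.
Step 3: tau = (C - D)/(n(n-1)/2) = (3 - 7)/10 = -0.400000.
Step 4: Exact two-sided p-value (enumerate n! = 120 permutations of y under H0): p = 0.483333.
Step 5: alpha = 0.05. fail to reject H0.

tau_b = -0.4000 (C=3, D=7), p = 0.483333, fail to reject H0.


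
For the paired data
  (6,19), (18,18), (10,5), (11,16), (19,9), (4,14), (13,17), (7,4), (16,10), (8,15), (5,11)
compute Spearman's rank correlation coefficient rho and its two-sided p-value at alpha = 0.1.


Step 1: Rank x and y separately (midranks; no ties here).
rank(x): 6->3, 18->10, 10->6, 11->7, 19->11, 4->1, 13->8, 7->4, 16->9, 8->5, 5->2
rank(y): 19->11, 18->10, 5->2, 16->8, 9->3, 14->6, 17->9, 4->1, 10->4, 15->7, 11->5
Step 2: d_i = R_x(i) - R_y(i); compute d_i^2.
  (3-11)^2=64, (10-10)^2=0, (6-2)^2=16, (7-8)^2=1, (11-3)^2=64, (1-6)^2=25, (8-9)^2=1, (4-1)^2=9, (9-4)^2=25, (5-7)^2=4, (2-5)^2=9
sum(d^2) = 218.
Step 3: rho = 1 - 6*218 / (11*(11^2 - 1)) = 1 - 1308/1320 = 0.009091.
Step 4: Under H0, t = rho * sqrt((n-2)/(1-rho^2)) = 0.0273 ~ t(9).
Step 5: Two-sided p-value from the t-distribution with 9 df = 0.978837.
Step 6: alpha = 0.1. fail to reject H0.

rho = 0.0091, p = 0.978837, fail to reject H0 at alpha = 0.1.


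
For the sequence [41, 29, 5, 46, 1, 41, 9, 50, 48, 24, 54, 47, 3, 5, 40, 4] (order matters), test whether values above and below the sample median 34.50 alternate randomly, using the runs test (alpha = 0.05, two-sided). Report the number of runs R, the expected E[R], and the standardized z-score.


Step 1: Compute median = 34.50; label A = above, B = below.
Labels in order: ABBABABAABAABBAB  (n_A = 8, n_B = 8)
Step 2: Count runs R = 12.
Step 3: Under H0 (random ordering), E[R] = 2*n_A*n_B/(n_A+n_B) + 1 = 2*8*8/16 + 1 = 9.0000.
        Var[R] = 2*n_A*n_B*(2*n_A*n_B - n_A - n_B) / ((n_A+n_B)^2 * (n_A+n_B-1)) = 14336/3840 = 3.7333.
        SD[R] = 1.9322.
Step 4: Continuity-corrected z = (R - 0.5 - E[R]) / SD[R] = (12 - 0.5 - 9.0000) / 1.9322 = 1.2939.
Step 5: Two-sided p-value via normal approximation = 2*(1 - Phi(|z|)) = 0.195709.
Step 6: alpha = 0.05. fail to reject H0.

R = 12, z = 1.2939, p = 0.195709, fail to reject H0.


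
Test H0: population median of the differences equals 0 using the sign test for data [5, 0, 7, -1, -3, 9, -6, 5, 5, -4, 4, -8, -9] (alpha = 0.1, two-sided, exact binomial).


Step 1: Discard zero differences. Original n = 13; n_eff = number of nonzero differences = 12.
Nonzero differences (with sign): +5, +7, -1, -3, +9, -6, +5, +5, -4, +4, -8, -9
Step 2: Count signs: positive = 6, negative = 6.
Step 3: Under H0: P(positive) = 0.5, so the number of positives S ~ Bin(12, 0.5).
Step 4: Two-sided exact p-value = sum of Bin(12,0.5) probabilities at or below the observed probability = 1.000000.
Step 5: alpha = 0.1. fail to reject H0.

n_eff = 12, pos = 6, neg = 6, p = 1.000000, fail to reject H0.


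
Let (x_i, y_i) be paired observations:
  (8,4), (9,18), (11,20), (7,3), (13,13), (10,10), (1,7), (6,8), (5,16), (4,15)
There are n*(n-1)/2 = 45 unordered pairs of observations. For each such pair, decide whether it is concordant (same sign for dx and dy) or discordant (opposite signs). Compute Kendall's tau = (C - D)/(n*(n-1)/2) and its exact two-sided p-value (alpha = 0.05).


Step 1: Enumerate the 45 unordered pairs (i,j) with i<j and classify each by sign(x_j-x_i) * sign(y_j-y_i).
  (1,2):dx=+1,dy=+14->C; (1,3):dx=+3,dy=+16->C; (1,4):dx=-1,dy=-1->C; (1,5):dx=+5,dy=+9->C
  (1,6):dx=+2,dy=+6->C; (1,7):dx=-7,dy=+3->D; (1,8):dx=-2,dy=+4->D; (1,9):dx=-3,dy=+12->D
  (1,10):dx=-4,dy=+11->D; (2,3):dx=+2,dy=+2->C; (2,4):dx=-2,dy=-15->C; (2,5):dx=+4,dy=-5->D
  (2,6):dx=+1,dy=-8->D; (2,7):dx=-8,dy=-11->C; (2,8):dx=-3,dy=-10->C; (2,9):dx=-4,dy=-2->C
  (2,10):dx=-5,dy=-3->C; (3,4):dx=-4,dy=-17->C; (3,5):dx=+2,dy=-7->D; (3,6):dx=-1,dy=-10->C
  (3,7):dx=-10,dy=-13->C; (3,8):dx=-5,dy=-12->C; (3,9):dx=-6,dy=-4->C; (3,10):dx=-7,dy=-5->C
  (4,5):dx=+6,dy=+10->C; (4,6):dx=+3,dy=+7->C; (4,7):dx=-6,dy=+4->D; (4,8):dx=-1,dy=+5->D
  (4,9):dx=-2,dy=+13->D; (4,10):dx=-3,dy=+12->D; (5,6):dx=-3,dy=-3->C; (5,7):dx=-12,dy=-6->C
  (5,8):dx=-7,dy=-5->C; (5,9):dx=-8,dy=+3->D; (5,10):dx=-9,dy=+2->D; (6,7):dx=-9,dy=-3->C
  (6,8):dx=-4,dy=-2->C; (6,9):dx=-5,dy=+6->D; (6,10):dx=-6,dy=+5->D; (7,8):dx=+5,dy=+1->C
  (7,9):dx=+4,dy=+9->C; (7,10):dx=+3,dy=+8->C; (8,9):dx=-1,dy=+8->D; (8,10):dx=-2,dy=+7->D
  (9,10):dx=-1,dy=-1->C
Step 2: C = 28, D = 17, total pairs = 45.
Step 3: tau = (C - D)/(n(n-1)/2) = (28 - 17)/45 = 0.244444.
Step 4: Exact two-sided p-value (enumerate n! = 3628800 permutations of y under H0): p = 0.380720.
Step 5: alpha = 0.05. fail to reject H0.

tau_b = 0.2444 (C=28, D=17), p = 0.380720, fail to reject H0.


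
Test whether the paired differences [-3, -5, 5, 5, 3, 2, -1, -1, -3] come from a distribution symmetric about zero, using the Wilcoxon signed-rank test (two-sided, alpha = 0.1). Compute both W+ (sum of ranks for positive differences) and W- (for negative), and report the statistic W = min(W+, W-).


Step 1: Drop any zero differences (none here) and take |d_i|.
|d| = [3, 5, 5, 5, 3, 2, 1, 1, 3]
Step 2: Midrank |d_i| (ties get averaged ranks).
ranks: |3|->5, |5|->8, |5|->8, |5|->8, |3|->5, |2|->3, |1|->1.5, |1|->1.5, |3|->5
Step 3: Attach original signs; sum ranks with positive sign and with negative sign.
W+ = 8 + 8 + 5 + 3 = 24
W- = 5 + 8 + 1.5 + 1.5 + 5 = 21
(Check: W+ + W- = 45 should equal n(n+1)/2 = 45.)
Step 4: Test statistic W = min(W+, W-) = 21.
Step 5: Ties in |d|, so use the tie-corrected normal approximation.
        E[W] = n(n+1)/4 = 9*10/4 = 22.5.
        Tie groups: |d|=1 (t=2), |d|=3 (t=3), |d|=5 (t=3); sum(t^3 - t) = 54.
        Var[W] = n(n+1)(2n+1)/24 - sum(t^3-t)/48 = 1710/24 - 54/48 = 70.125.
        z = (W - E[W]) / sqrt(Var[W]) = (21 - 22.5) / 8.3741 = -0.1791.
        Two-sided p = 2*Phi(z) = 0.857840.
Step 6: alpha = 0.1. fail to reject H0.

W+ = 24, W- = 21, W = min = 21, p = 0.857840, fail to reject H0.


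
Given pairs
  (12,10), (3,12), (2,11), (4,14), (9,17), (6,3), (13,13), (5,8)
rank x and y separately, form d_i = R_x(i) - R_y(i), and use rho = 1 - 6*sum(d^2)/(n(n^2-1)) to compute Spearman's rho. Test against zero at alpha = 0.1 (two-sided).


Step 1: Rank x and y separately (midranks; no ties here).
rank(x): 12->7, 3->2, 2->1, 4->3, 9->6, 6->5, 13->8, 5->4
rank(y): 10->3, 12->5, 11->4, 14->7, 17->8, 3->1, 13->6, 8->2
Step 2: d_i = R_x(i) - R_y(i); compute d_i^2.
  (7-3)^2=16, (2-5)^2=9, (1-4)^2=9, (3-7)^2=16, (6-8)^2=4, (5-1)^2=16, (8-6)^2=4, (4-2)^2=4
sum(d^2) = 78.
Step 3: rho = 1 - 6*78 / (8*(8^2 - 1)) = 1 - 468/504 = 0.071429.
Step 4: Under H0, t = rho * sqrt((n-2)/(1-rho^2)) = 0.1754 ~ t(6).
Step 5: Two-sided p-value from the t-distribution with 6 df = 0.866526.
Step 6: alpha = 0.1. fail to reject H0.

rho = 0.0714, p = 0.866526, fail to reject H0 at alpha = 0.1.


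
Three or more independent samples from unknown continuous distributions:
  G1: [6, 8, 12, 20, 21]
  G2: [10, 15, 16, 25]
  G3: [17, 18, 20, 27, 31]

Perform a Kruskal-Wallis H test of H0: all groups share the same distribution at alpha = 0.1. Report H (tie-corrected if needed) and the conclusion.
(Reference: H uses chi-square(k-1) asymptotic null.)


Step 1: Combine all N = 14 observations and assign midranks.
sorted (value, group, rank): (6,G1,1), (8,G1,2), (10,G2,3), (12,G1,4), (15,G2,5), (16,G2,6), (17,G3,7), (18,G3,8), (20,G1,9.5), (20,G3,9.5), (21,G1,11), (25,G2,12), (27,G3,13), (31,G3,14)
Step 2: Sum ranks within each group.
R_1 = 27.5 (n_1 = 5)
R_2 = 26 (n_2 = 4)
R_3 = 51.5 (n_3 = 5)
Step 3: H = 12/(N(N+1)) * sum(R_i^2/n_i) - 3(N+1)
     = 12/(14*15) * (27.5^2/5 + 26^2/4 + 51.5^2/5) - 3*15
     = 0.057143 * 850.7 - 45
     = 3.611429.
Step 4: Ties present; correction factor C = 1 - 6/(14^3 - 14) = 0.997802. Corrected H = 3.611429 / 0.997802 = 3.619383.
Step 5: Under H0, H ~ chi^2(2); p-value = 0.163705.
Step 6: alpha = 0.1. fail to reject H0.

H = 3.6194, df = 2, p = 0.163705, fail to reject H0.


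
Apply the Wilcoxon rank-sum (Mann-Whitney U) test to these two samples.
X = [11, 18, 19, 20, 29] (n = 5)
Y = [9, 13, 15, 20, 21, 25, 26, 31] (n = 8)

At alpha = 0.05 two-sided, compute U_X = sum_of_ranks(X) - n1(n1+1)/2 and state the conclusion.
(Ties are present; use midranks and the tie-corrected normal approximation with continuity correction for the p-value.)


Step 1: Combine and sort all 13 observations; assign midranks.
sorted (value, group): (9,Y), (11,X), (13,Y), (15,Y), (18,X), (19,X), (20,X), (20,Y), (21,Y), (25,Y), (26,Y), (29,X), (31,Y)
ranks: 9->1, 11->2, 13->3, 15->4, 18->5, 19->6, 20->7.5, 20->7.5, 21->9, 25->10, 26->11, 29->12, 31->13
Step 2: Rank sum for X: R1 = 2 + 5 + 6 + 7.5 + 12 = 32.5.
Step 3: U_X = R1 - n1(n1+1)/2 = 32.5 - 5*6/2 = 32.5 - 15 = 17.5.
       U_Y = n1*n2 - U_X = 40 - 17.5 = 22.5.
Step 4: Ties are present, so use the tie-corrected normal approximation (with continuity correction) for the p-value.
Step 5: p-value = 0.769390; compare to alpha = 0.05. fail to reject H0.

U_X = 17.5, p = 0.769390, fail to reject H0 at alpha = 0.05.


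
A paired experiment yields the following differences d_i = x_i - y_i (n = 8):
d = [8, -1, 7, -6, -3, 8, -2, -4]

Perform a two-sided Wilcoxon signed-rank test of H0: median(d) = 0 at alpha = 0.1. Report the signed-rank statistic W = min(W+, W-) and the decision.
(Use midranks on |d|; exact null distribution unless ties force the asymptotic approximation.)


Step 1: Drop any zero differences (none here) and take |d_i|.
|d| = [8, 1, 7, 6, 3, 8, 2, 4]
Step 2: Midrank |d_i| (ties get averaged ranks).
ranks: |8|->7.5, |1|->1, |7|->6, |6|->5, |3|->3, |8|->7.5, |2|->2, |4|->4
Step 3: Attach original signs; sum ranks with positive sign and with negative sign.
W+ = 7.5 + 6 + 7.5 = 21
W- = 1 + 5 + 3 + 2 + 4 = 15
(Check: W+ + W- = 36 should equal n(n+1)/2 = 36.)
Step 4: Test statistic W = min(W+, W-) = 15.
Step 5: Ties in |d|, so use the tie-corrected normal approximation.
        E[W] = n(n+1)/4 = 8*9/4 = 18.
        Tie groups: |d|=8 (t=2); sum(t^3 - t) = 6.
        Var[W] = n(n+1)(2n+1)/24 - sum(t^3-t)/48 = 1224/24 - 6/48 = 50.875.
        z = (W - E[W]) / sqrt(Var[W]) = (15 - 18) / 7.1327 = -0.4206.
        Two-sided p = 2*Phi(z) = 0.674047.
Step 6: alpha = 0.1. fail to reject H0.

W+ = 21, W- = 15, W = min = 15, p = 0.674047, fail to reject H0.


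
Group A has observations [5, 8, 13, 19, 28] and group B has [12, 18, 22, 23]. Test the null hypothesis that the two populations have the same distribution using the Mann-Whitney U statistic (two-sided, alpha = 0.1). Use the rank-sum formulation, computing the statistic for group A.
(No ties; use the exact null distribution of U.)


Step 1: Combine and sort all 9 observations; assign midranks.
sorted (value, group): (5,X), (8,X), (12,Y), (13,X), (18,Y), (19,X), (22,Y), (23,Y), (28,X)
ranks: 5->1, 8->2, 12->3, 13->4, 18->5, 19->6, 22->7, 23->8, 28->9
Step 2: Rank sum for X: R1 = 1 + 2 + 4 + 6 + 9 = 22.
Step 3: U_X = R1 - n1(n1+1)/2 = 22 - 5*6/2 = 22 - 15 = 7.
       U_Y = n1*n2 - U_X = 20 - 7 = 13.
Step 4: No ties, so the exact null distribution of U (based on enumerating the C(9,5) = 126 equally likely rank assignments) gives the two-sided p-value.
Step 5: p-value = 0.555556; compare to alpha = 0.1. fail to reject H0.

U_X = 7, p = 0.555556, fail to reject H0 at alpha = 0.1.


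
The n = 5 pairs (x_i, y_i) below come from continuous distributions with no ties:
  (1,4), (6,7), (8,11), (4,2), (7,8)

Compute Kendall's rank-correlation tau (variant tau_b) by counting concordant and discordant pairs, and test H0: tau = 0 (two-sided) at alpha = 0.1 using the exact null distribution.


Step 1: Enumerate the 10 unordered pairs (i,j) with i<j and classify each by sign(x_j-x_i) * sign(y_j-y_i).
  (1,2):dx=+5,dy=+3->C; (1,3):dx=+7,dy=+7->C; (1,4):dx=+3,dy=-2->D; (1,5):dx=+6,dy=+4->C
  (2,3):dx=+2,dy=+4->C; (2,4):dx=-2,dy=-5->C; (2,5):dx=+1,dy=+1->C; (3,4):dx=-4,dy=-9->C
  (3,5):dx=-1,dy=-3->C; (4,5):dx=+3,dy=+6->C
Step 2: C = 9, D = 1, total pairs = 10.
Step 3: tau = (C - D)/(n(n-1)/2) = (9 - 1)/10 = 0.800000.
Step 4: Exact two-sided p-value (enumerate n! = 120 permutations of y under H0): p = 0.083333.
Step 5: alpha = 0.1. reject H0.

tau_b = 0.8000 (C=9, D=1), p = 0.083333, reject H0.


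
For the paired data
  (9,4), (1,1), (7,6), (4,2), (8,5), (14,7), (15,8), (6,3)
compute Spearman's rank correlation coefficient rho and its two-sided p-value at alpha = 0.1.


Step 1: Rank x and y separately (midranks; no ties here).
rank(x): 9->6, 1->1, 7->4, 4->2, 8->5, 14->7, 15->8, 6->3
rank(y): 4->4, 1->1, 6->6, 2->2, 5->5, 7->7, 8->8, 3->3
Step 2: d_i = R_x(i) - R_y(i); compute d_i^2.
  (6-4)^2=4, (1-1)^2=0, (4-6)^2=4, (2-2)^2=0, (5-5)^2=0, (7-7)^2=0, (8-8)^2=0, (3-3)^2=0
sum(d^2) = 8.
Step 3: rho = 1 - 6*8 / (8*(8^2 - 1)) = 1 - 48/504 = 0.904762.
Step 4: Under H0, t = rho * sqrt((n-2)/(1-rho^2)) = 5.2034 ~ t(6).
Step 5: Two-sided p-value from the t-distribution with 6 df = 0.002008.
Step 6: alpha = 0.1. reject H0.

rho = 0.9048, p = 0.002008, reject H0 at alpha = 0.1.


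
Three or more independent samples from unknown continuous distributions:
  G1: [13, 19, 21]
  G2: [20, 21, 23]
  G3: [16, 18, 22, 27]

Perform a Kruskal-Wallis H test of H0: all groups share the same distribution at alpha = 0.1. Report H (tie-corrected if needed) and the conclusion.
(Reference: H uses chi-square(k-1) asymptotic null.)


Step 1: Combine all N = 10 observations and assign midranks.
sorted (value, group, rank): (13,G1,1), (16,G3,2), (18,G3,3), (19,G1,4), (20,G2,5), (21,G1,6.5), (21,G2,6.5), (22,G3,8), (23,G2,9), (27,G3,10)
Step 2: Sum ranks within each group.
R_1 = 11.5 (n_1 = 3)
R_2 = 20.5 (n_2 = 3)
R_3 = 23 (n_3 = 4)
Step 3: H = 12/(N(N+1)) * sum(R_i^2/n_i) - 3(N+1)
     = 12/(10*11) * (11.5^2/3 + 20.5^2/3 + 23^2/4) - 3*11
     = 0.109091 * 316.417 - 33
     = 1.518182.
Step 4: Ties present; correction factor C = 1 - 6/(10^3 - 10) = 0.993939. Corrected H = 1.518182 / 0.993939 = 1.527439.
Step 5: Under H0, H ~ chi^2(2); p-value = 0.465930.
Step 6: alpha = 0.1. fail to reject H0.

H = 1.5274, df = 2, p = 0.465930, fail to reject H0.


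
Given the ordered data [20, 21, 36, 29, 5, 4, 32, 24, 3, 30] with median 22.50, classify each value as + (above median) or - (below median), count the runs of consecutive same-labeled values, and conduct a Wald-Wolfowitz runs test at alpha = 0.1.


Step 1: Compute median = 22.50; label A = above, B = below.
Labels in order: BBAABBAABA  (n_A = 5, n_B = 5)
Step 2: Count runs R = 6.
Step 3: Under H0 (random ordering), E[R] = 2*n_A*n_B/(n_A+n_B) + 1 = 2*5*5/10 + 1 = 6.0000.
        Var[R] = 2*n_A*n_B*(2*n_A*n_B - n_A - n_B) / ((n_A+n_B)^2 * (n_A+n_B-1)) = 2000/900 = 2.2222.
        SD[R] = 1.4907.
Step 4: R = E[R], so z = 0 with no continuity correction.
Step 5: Two-sided p-value via normal approximation = 2*(1 - Phi(|z|)) = 1.000000.
Step 6: alpha = 0.1. fail to reject H0.

R = 6, z = 0.0000, p = 1.000000, fail to reject H0.


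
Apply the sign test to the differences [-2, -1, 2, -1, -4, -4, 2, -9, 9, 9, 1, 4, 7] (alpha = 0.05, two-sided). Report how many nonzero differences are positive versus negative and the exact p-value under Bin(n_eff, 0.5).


Step 1: Discard zero differences. Original n = 13; n_eff = number of nonzero differences = 13.
Nonzero differences (with sign): -2, -1, +2, -1, -4, -4, +2, -9, +9, +9, +1, +4, +7
Step 2: Count signs: positive = 7, negative = 6.
Step 3: Under H0: P(positive) = 0.5, so the number of positives S ~ Bin(13, 0.5).
Step 4: Two-sided exact p-value = sum of Bin(13,0.5) probabilities at or below the observed probability = 1.000000.
Step 5: alpha = 0.05. fail to reject H0.

n_eff = 13, pos = 7, neg = 6, p = 1.000000, fail to reject H0.


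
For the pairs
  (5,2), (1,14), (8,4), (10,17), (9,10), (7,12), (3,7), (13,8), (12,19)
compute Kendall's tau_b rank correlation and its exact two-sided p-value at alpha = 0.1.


Step 1: Enumerate the 36 unordered pairs (i,j) with i<j and classify each by sign(x_j-x_i) * sign(y_j-y_i).
  (1,2):dx=-4,dy=+12->D; (1,3):dx=+3,dy=+2->C; (1,4):dx=+5,dy=+15->C; (1,5):dx=+4,dy=+8->C
  (1,6):dx=+2,dy=+10->C; (1,7):dx=-2,dy=+5->D; (1,8):dx=+8,dy=+6->C; (1,9):dx=+7,dy=+17->C
  (2,3):dx=+7,dy=-10->D; (2,4):dx=+9,dy=+3->C; (2,5):dx=+8,dy=-4->D; (2,6):dx=+6,dy=-2->D
  (2,7):dx=+2,dy=-7->D; (2,8):dx=+12,dy=-6->D; (2,9):dx=+11,dy=+5->C; (3,4):dx=+2,dy=+13->C
  (3,5):dx=+1,dy=+6->C; (3,6):dx=-1,dy=+8->D; (3,7):dx=-5,dy=+3->D; (3,8):dx=+5,dy=+4->C
  (3,9):dx=+4,dy=+15->C; (4,5):dx=-1,dy=-7->C; (4,6):dx=-3,dy=-5->C; (4,7):dx=-7,dy=-10->C
  (4,8):dx=+3,dy=-9->D; (4,9):dx=+2,dy=+2->C; (5,6):dx=-2,dy=+2->D; (5,7):dx=-6,dy=-3->C
  (5,8):dx=+4,dy=-2->D; (5,9):dx=+3,dy=+9->C; (6,7):dx=-4,dy=-5->C; (6,8):dx=+6,dy=-4->D
  (6,9):dx=+5,dy=+7->C; (7,8):dx=+10,dy=+1->C; (7,9):dx=+9,dy=+12->C; (8,9):dx=-1,dy=+11->D
Step 2: C = 22, D = 14, total pairs = 36.
Step 3: tau = (C - D)/(n(n-1)/2) = (22 - 14)/36 = 0.222222.
Step 4: Exact two-sided p-value (enumerate n! = 362880 permutations of y under H0): p = 0.476709.
Step 5: alpha = 0.1. fail to reject H0.

tau_b = 0.2222 (C=22, D=14), p = 0.476709, fail to reject H0.


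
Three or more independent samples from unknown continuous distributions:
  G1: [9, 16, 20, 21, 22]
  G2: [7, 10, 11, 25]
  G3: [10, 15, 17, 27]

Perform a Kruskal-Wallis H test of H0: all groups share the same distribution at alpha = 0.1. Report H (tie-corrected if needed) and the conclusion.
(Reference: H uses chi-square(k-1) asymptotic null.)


Step 1: Combine all N = 13 observations and assign midranks.
sorted (value, group, rank): (7,G2,1), (9,G1,2), (10,G2,3.5), (10,G3,3.5), (11,G2,5), (15,G3,6), (16,G1,7), (17,G3,8), (20,G1,9), (21,G1,10), (22,G1,11), (25,G2,12), (27,G3,13)
Step 2: Sum ranks within each group.
R_1 = 39 (n_1 = 5)
R_2 = 21.5 (n_2 = 4)
R_3 = 30.5 (n_3 = 4)
Step 3: H = 12/(N(N+1)) * sum(R_i^2/n_i) - 3(N+1)
     = 12/(13*14) * (39^2/5 + 21.5^2/4 + 30.5^2/4) - 3*14
     = 0.065934 * 652.325 - 42
     = 1.010440.
Step 4: Ties present; correction factor C = 1 - 6/(13^3 - 13) = 0.997253. Corrected H = 1.010440 / 0.997253 = 1.013223.
Step 5: Under H0, H ~ chi^2(2); p-value = 0.602534.
Step 6: alpha = 0.1. fail to reject H0.

H = 1.0132, df = 2, p = 0.602534, fail to reject H0.


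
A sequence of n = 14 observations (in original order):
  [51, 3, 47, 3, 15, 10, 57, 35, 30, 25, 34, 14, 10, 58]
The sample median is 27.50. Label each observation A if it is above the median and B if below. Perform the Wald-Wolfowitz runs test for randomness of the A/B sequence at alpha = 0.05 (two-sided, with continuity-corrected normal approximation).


Step 1: Compute median = 27.50; label A = above, B = below.
Labels in order: ABABBBAAABABBA  (n_A = 7, n_B = 7)
Step 2: Count runs R = 9.
Step 3: Under H0 (random ordering), E[R] = 2*n_A*n_B/(n_A+n_B) + 1 = 2*7*7/14 + 1 = 8.0000.
        Var[R] = 2*n_A*n_B*(2*n_A*n_B - n_A - n_B) / ((n_A+n_B)^2 * (n_A+n_B-1)) = 8232/2548 = 3.2308.
        SD[R] = 1.7974.
Step 4: Continuity-corrected z = (R - 0.5 - E[R]) / SD[R] = (9 - 0.5 - 8.0000) / 1.7974 = 0.2782.
Step 5: Two-sided p-value via normal approximation = 2*(1 - Phi(|z|)) = 0.780879.
Step 6: alpha = 0.05. fail to reject H0.

R = 9, z = 0.2782, p = 0.780879, fail to reject H0.


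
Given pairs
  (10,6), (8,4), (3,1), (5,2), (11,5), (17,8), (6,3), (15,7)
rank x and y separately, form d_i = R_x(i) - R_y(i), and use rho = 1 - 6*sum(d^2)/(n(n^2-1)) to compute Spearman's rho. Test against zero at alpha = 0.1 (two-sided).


Step 1: Rank x and y separately (midranks; no ties here).
rank(x): 10->5, 8->4, 3->1, 5->2, 11->6, 17->8, 6->3, 15->7
rank(y): 6->6, 4->4, 1->1, 2->2, 5->5, 8->8, 3->3, 7->7
Step 2: d_i = R_x(i) - R_y(i); compute d_i^2.
  (5-6)^2=1, (4-4)^2=0, (1-1)^2=0, (2-2)^2=0, (6-5)^2=1, (8-8)^2=0, (3-3)^2=0, (7-7)^2=0
sum(d^2) = 2.
Step 3: rho = 1 - 6*2 / (8*(8^2 - 1)) = 1 - 12/504 = 0.976190.
Step 4: Under H0, t = rho * sqrt((n-2)/(1-rho^2)) = 11.0235 ~ t(6).
Step 5: Two-sided p-value from the t-distribution with 6 df = 0.000033.
Step 6: alpha = 0.1. reject H0.

rho = 0.9762, p = 0.000033, reject H0 at alpha = 0.1.
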